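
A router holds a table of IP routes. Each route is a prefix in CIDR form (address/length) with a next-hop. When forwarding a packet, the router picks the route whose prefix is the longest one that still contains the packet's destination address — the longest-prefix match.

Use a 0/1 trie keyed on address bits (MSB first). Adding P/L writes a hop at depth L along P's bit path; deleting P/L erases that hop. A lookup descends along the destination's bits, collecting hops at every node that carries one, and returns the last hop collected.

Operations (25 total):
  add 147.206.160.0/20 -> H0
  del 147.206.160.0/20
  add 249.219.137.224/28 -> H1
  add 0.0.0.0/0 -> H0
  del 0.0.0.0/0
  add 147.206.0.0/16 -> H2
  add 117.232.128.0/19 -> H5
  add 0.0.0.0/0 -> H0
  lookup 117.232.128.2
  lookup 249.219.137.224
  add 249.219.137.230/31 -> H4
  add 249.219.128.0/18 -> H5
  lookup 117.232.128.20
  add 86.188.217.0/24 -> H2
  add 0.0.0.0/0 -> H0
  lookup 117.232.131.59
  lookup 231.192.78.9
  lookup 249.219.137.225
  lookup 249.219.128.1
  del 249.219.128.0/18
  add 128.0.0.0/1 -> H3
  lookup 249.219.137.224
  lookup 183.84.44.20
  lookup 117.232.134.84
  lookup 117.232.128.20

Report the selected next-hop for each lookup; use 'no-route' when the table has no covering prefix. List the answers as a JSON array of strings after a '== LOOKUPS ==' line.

Trace:
  + 147.206.160.0/20 (H0) depth=20
  - 147.206.160.0/20 clear@20
  + 249.219.137.224/28 (H1) depth=28
  + 0.0.0.0/0 (H0) depth=0
  - 0.0.0.0/0 clear@0
  + 147.206.0.0/16 (H2) depth=16
  + 117.232.128.0/19 (H5) depth=19
  + 0.0.0.0/0 (H0) depth=0
  ? 117.232.128.2  path d0:H0→d1:-→d2:-→d3:-→d4:-→d5:-→d6:-→d7:-→d8:-→d9:-→d10:-→d11:-→d12:-→d13:-→d14:-→d15:-→d16:-→d17:-→d18:-→d19:H5  best=H5
  ? 249.219.137.224  path d0:H0→d1:-→d2:-→d3:-→d4:-→d5:-→d6:-→d7:-→d8:-→d9:-→d10:-→d11:-→d12:-→d13:-→d14:-→d15:-→d16:-→d17:-→d18:-→d19:-→d20:-→d21:-→d22:-→d23:-→d24:-→d25:-→d26:-→d27:-→d28:H1  best=H1
  + 249.219.137.230/31 (H4) depth=31
  + 249.219.128.0/18 (H5) depth=18
  ? 117.232.128.20  path d0:H0→d1:-→d2:-→d3:-→d4:-→d5:-→d6:-→d7:-→d8:-→d9:-→d10:-→d11:-→d12:-→d13:-→d14:-→d15:-→d16:-→d17:-→d18:-→d19:H5  best=H5
  + 86.188.217.0/24 (H2) depth=24
  + 0.0.0.0/0 (H0) depth=0
  ? 117.232.131.59  path d0:H0→d1:-→d2:-→d3:-→d4:-→d5:-→d6:-→d7:-→d8:-→d9:-→d10:-→d11:-→d12:-→d13:-→d14:-→d15:-→d16:-→d17:-→d18:-→d19:H5  best=H5
  ? 231.192.78.9  path d0:H0→d1:-→d2:-→d3:-  best=H0
  ? 249.219.137.225  path d0:H0→d1:-→d2:-→d3:-→d4:-→d5:-→d6:-→d7:-→d8:-→d9:-→d10:-→d11:-→d12:-→d13:-→d14:-→d15:-→d16:-→d17:-→d18:H5→d19:-→d20:-→d21:-→d22:-→d23:-→d24:-→d25:-→d26:-→d27:-→d28:H1→d29:-  best=H1
  ? 249.219.128.1  path d0:H0→d1:-→d2:-→d3:-→d4:-→d5:-→d6:-→d7:-→d8:-→d9:-→d10:-→d11:-→d12:-→d13:-→d14:-→d15:-→d16:-→d17:-→d18:H5→d19:-→d20:-  best=H5
  - 249.219.128.0/18 clear@18
  + 128.0.0.0/1 (H3) depth=1
  ? 249.219.137.224  path d0:H0→d1:H3→d2:-→d3:-→d4:-→d5:-→d6:-→d7:-→d8:-→d9:-→d10:-→d11:-→d12:-→d13:-→d14:-→d15:-→d16:-→d17:-→d18:-→d19:-→d20:-→d21:-→d22:-→d23:-→d24:-→d25:-→d26:-→d27:-→d28:H1→d29:-  best=H1
  ? 183.84.44.20  path d0:H0→d1:H3→d2:-  best=H3
  ? 117.232.134.84  path d0:H0→d1:-→d2:-→d3:-→d4:-→d5:-→d6:-→d7:-→d8:-→d9:-→d10:-→d11:-→d12:-→d13:-→d14:-→d15:-→d16:-→d17:-→d18:-→d19:H5  best=H5
  ? 117.232.128.20  path d0:H0→d1:-→d2:-→d3:-→d4:-→d5:-→d6:-→d7:-→d8:-→d9:-→d10:-→d11:-→d12:-→d13:-→d14:-→d15:-→d16:-→d17:-→d18:-→d19:H5  best=H5

== LOOKUPS ==
["H5","H1","H5","H5","H0","H1","H5","H1","H3","H5","H5"]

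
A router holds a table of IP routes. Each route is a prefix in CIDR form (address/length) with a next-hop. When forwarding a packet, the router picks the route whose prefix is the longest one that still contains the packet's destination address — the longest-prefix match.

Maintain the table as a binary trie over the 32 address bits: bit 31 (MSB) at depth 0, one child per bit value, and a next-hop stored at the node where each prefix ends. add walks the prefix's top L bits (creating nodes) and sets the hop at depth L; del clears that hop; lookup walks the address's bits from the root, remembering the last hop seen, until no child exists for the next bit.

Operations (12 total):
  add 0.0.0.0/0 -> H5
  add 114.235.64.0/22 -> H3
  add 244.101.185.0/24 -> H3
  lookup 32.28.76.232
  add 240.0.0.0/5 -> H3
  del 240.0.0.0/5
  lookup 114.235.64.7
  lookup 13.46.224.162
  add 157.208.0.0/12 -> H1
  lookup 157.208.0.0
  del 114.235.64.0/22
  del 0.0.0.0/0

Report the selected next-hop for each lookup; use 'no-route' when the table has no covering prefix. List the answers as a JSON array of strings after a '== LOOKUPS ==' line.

Trace:
  + 0.0.0.0/0 (H5) depth=0
  + 114.235.64.0/22 (H3) depth=22
  + 244.101.185.0/24 (H3) depth=24
  lookup 32.28.76.232: bits 0 walk d0:H5→d1:- -> H5
  + 240.0.0.0/5 (H3) depth=5
  del 240.0.0.0/5 (clear depth 5)
  lookup 114.235.64.7: bits 0111001011101011010000 walk d0:H5→d1:-→d2:-→d3:-→d4:-→d5:-→d6:-→d7:-→d8:-→d9:-→d10:-→d11:-→d12:-→d13:-→d14:-→d15:-→d16:-→d17:-→d18:-→d19:-→d20:-→d21:-→d22:H3 -> H3
  lookup 13.46.224.162: bits 0 walk d0:H5→d1:- -> H5
  + 157.208.0.0/12 (H1) depth=12
  lookup 157.208.0.0: bits 100111011101 walk d0:H5→d1:-→d2:-→d3:-→d4:-→d5:-→d6:-→d7:-→d8:-→d9:-→d10:-→d11:-→d12:H1 -> H1
  del 114.235.64.0/22 (clear depth 22)
  del 0.0.0.0/0 (clear depth 0)

== LOOKUPS ==
["H5","H3","H5","H1"]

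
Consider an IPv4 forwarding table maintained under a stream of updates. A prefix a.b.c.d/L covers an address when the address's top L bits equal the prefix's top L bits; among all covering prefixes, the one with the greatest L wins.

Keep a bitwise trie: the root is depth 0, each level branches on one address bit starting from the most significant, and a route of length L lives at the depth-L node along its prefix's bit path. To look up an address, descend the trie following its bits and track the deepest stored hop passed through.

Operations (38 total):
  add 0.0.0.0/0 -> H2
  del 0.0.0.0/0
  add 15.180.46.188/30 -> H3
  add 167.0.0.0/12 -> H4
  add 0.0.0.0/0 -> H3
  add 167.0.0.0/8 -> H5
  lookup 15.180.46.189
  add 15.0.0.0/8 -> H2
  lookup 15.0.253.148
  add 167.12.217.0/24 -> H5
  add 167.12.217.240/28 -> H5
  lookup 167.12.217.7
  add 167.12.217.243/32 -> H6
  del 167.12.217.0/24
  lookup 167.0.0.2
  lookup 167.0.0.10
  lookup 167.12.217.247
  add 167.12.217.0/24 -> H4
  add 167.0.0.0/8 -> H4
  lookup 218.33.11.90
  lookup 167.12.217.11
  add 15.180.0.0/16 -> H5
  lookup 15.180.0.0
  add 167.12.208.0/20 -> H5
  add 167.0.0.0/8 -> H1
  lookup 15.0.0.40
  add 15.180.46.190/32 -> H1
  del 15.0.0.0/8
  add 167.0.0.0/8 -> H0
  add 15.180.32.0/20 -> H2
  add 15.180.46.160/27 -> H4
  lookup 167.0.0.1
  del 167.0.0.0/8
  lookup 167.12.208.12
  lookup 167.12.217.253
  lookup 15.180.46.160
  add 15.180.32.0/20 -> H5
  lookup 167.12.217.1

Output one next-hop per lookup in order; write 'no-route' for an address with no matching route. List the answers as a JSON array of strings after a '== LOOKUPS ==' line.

Process each operation:
  + 0.0.0.0/0 (H2) depth=0
  - 0.0.0.0/0 clear@0
  + 15.180.46.188/30 (H3) depth=30
  + 167.0.0.0/12 (H4) depth=12
  + 0.0.0.0/0 (H3) depth=0
  + 167.0.0.0/8 (H5) depth=8
  Q 15.180.46.189: descend 000011111011010000101110101111 ; hops seen [H3,H3] ; pick H3
  + 15.0.0.0/8 (H2) depth=8
  Q 15.0.253.148: descend 00001111 ; hops seen [H3,H2] ; pick H2
  + 167.12.217.0/24 (H5) depth=24
  + 167.12.217.240/28 (H5) depth=28
  Q 167.12.217.7: descend 101001110000110011011001 ; hops seen [H3,H5,H4,H5] ; pick H5
  + 167.12.217.243/32 (H6) depth=32
  - 167.12.217.0/24 clear@24
  Q 167.0.0.2: descend 101001110000 ; hops seen [H3,H5,H4] ; pick H4
  Q 167.0.0.10: descend 101001110000 ; hops seen [H3,H5,H4] ; pick H4
  Q 167.12.217.247: descend 10100111000011001101100111110 ; hops seen [H3,H5,H4,H5] ; pick H5
  + 167.12.217.0/24 (H4) depth=24
  + 167.0.0.0/8 (H4) depth=8
  Q 218.33.11.90: descend 1 ; hops seen [H3] ; pick H3
  Q 167.12.217.11: descend 101001110000110011011001 ; hops seen [H3,H4,H4,H4] ; pick H4
  + 15.180.0.0/16 (H5) depth=16
  Q 15.180.0.0: descend 000011111011010000 ; hops seen [H3,H2,H5] ; pick H5
  + 167.12.208.0/20 (H5) depth=20
  + 167.0.0.0/8 (H1) depth=8
  Q 15.0.0.40: descend 00001111 ; hops seen [H3,H2] ; pick H2
  + 15.180.46.190/32 (H1) depth=32
  - 15.0.0.0/8 clear@8
  + 167.0.0.0/8 (H0) depth=8
  + 15.180.32.0/20 (H2) depth=20
  + 15.180.46.160/27 (H4) depth=27
  Q 167.0.0.1: descend 101001110000 ; hops seen [H3,H0,H4] ; pick H4
  - 167.0.0.0/8 clear@8
  Q 167.12.208.12: descend 10100111000011001101 ; hops seen [H3,H4,H5] ; pick H5
  Q 167.12.217.253: descend 1010011100001100110110011111 ; hops seen [H3,H4,H5,H4,H5] ; pick H5
  Q 15.180.46.160: descend 000011111011010000101110101 ; hops seen [H3,H5,H2,H4] ; pick H4
  + 15.180.32.0/20 (H5) depth=20
  Q 167.12.217.1: descend 101001110000110011011001 ; hops seen [H3,H4,H5,H4] ; pick H4

== LOOKUPS ==
["H3","H2","H5","H4","H4","H5","H3","H4","H5","H2","H4","H5","H5","H4","H4"]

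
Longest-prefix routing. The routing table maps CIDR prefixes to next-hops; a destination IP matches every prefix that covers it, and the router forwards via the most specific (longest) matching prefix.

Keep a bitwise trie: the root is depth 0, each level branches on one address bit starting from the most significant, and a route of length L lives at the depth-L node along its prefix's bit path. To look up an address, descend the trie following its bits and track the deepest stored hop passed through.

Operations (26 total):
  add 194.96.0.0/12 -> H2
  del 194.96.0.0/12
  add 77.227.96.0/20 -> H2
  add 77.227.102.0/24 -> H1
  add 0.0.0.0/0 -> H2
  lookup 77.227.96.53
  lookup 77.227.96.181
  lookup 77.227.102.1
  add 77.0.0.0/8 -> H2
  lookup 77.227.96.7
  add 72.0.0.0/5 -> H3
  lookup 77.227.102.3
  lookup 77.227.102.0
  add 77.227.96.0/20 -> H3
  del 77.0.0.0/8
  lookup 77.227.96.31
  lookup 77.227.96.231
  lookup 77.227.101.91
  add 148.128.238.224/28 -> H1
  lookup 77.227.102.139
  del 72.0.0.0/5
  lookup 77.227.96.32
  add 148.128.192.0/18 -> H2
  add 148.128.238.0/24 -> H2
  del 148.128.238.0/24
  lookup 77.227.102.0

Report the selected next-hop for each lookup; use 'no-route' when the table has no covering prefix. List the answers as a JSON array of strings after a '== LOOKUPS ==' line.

Trace:
  add 194.96.0.0/12 -> H2 at depth 12
  - 194.96.0.0/12 clear@12
  add 77.227.96.0/20 -> H2 at depth 20
  add 77.227.102.0/24 -> H1 at depth 24
  add 0.0.0.0/0 -> H2 at depth 0
  lookup 77.227.96.53: bits 010011011110001101100 walk d0:H2→d1:-→d2:-→d3:-→d4:-→d5:-→d6:-→d7:-→d8:-→d9:-→d10:-→d11:-→d12:-→d13:-→d14:-→d15:-→d16:-→d17:-→d18:-→d19:-→d20:H2→d21:- -> H2
  lookup 77.227.96.181: bits 010011011110001101100 walk d0:H2→d1:-→d2:-→d3:-→d4:-→d5:-→d6:-→d7:-→d8:-→d9:-→d10:-→d11:-→d12:-→d13:-→d14:-→d15:-→d16:-→d17:-→d18:-→d19:-→d20:H2→d21:- -> H2
  lookup 77.227.102.1: bits 010011011110001101100110 walk d0:H2→d1:-→d2:-→d3:-→d4:-→d5:-→d6:-→d7:-→d8:-→d9:-→d10:-→d11:-→d12:-→d13:-→d14:-→d15:-→d16:-→d17:-→d18:-→d19:-→d20:H2→d21:-→d22:-→d23:-→d24:H1 -> H1
  add 77.0.0.0/8 -> H2 at depth 8
  lookup 77.227.96.7: bits 010011011110001101100 walk d0:H2→d1:-→d2:-→d3:-→d4:-→d5:-→d6:-→d7:-→d8:H2→d9:-→d10:-→d11:-→d12:-→d13:-→d14:-→d15:-→d16:-→d17:-→d18:-→d19:-→d20:H2→d21:- -> H2
  add 72.0.0.0/5 -> H3 at depth 5
  lookup 77.227.102.3: bits 010011011110001101100110 walk d0:H2→d1:-→d2:-→d3:-→d4:-→d5:H3→d6:-→d7:-→d8:H2→d9:-→d10:-→d11:-→d12:-→d13:-→d14:-→d15:-→d16:-→d17:-→d18:-→d19:-→d20:H2→d21:-→d22:-→d23:-→d24:H1 -> H1
  lookup 77.227.102.0: bits 010011011110001101100110 walk d0:H2→d1:-→d2:-→d3:-→d4:-→d5:H3→d6:-→d7:-→d8:H2→d9:-→d10:-→d11:-→d12:-→d13:-→d14:-→d15:-→d16:-→d17:-→d18:-→d19:-→d20:H2→d21:-→d22:-→d23:-→d24:H1 -> H1
  add 77.227.96.0/20 -> H3 at depth 20
  - 77.0.0.0/8 clear@8
  lookup 77.227.96.31: bits 010011011110001101100 walk d0:H2→d1:-→d2:-→d3:-→d4:-→d5:H3→d6:-→d7:-→d8:-→d9:-→d10:-→d11:-→d12:-→d13:-→d14:-→d15:-→d16:-→d17:-→d18:-→d19:-→d20:H3→d21:- -> H3
  lookup 77.227.96.231: bits 010011011110001101100 walk d0:H2→d1:-→d2:-→d3:-→d4:-→d5:H3→d6:-→d7:-→d8:-→d9:-→d10:-→d11:-→d12:-→d13:-→d14:-→d15:-→d16:-→d17:-→d18:-→d19:-→d20:H3→d21:- -> H3
  lookup 77.227.101.91: bits 0100110111100011011001 walk d0:H2→d1:-→d2:-→d3:-→d4:-→d5:H3→d6:-→d7:-→d8:-→d9:-→d10:-→d11:-→d12:-→d13:-→d14:-→d15:-→d16:-→d17:-→d18:-→d19:-→d20:H3→d21:-→d22:- -> H3
  add 148.128.238.224/28 -> H1 at depth 28
  lookup 77.227.102.139: bits 010011011110001101100110 walk d0:H2→d1:-→d2:-→d3:-→d4:-→d5:H3→d6:-→d7:-→d8:-→d9:-→d10:-→d11:-→d12:-→d13:-→d14:-→d15:-→d16:-→d17:-→d18:-→d19:-→d20:H3→d21:-→d22:-→d23:-→d24:H1 -> H1
  - 72.0.0.0/5 clear@5
  lookup 77.227.96.32: bits 010011011110001101100 walk d0:H2→d1:-→d2:-→d3:-→d4:-→d5:-→d6:-→d7:-→d8:-→d9:-→d10:-→d11:-→d12:-→d13:-→d14:-→d15:-→d16:-→d17:-→d18:-→d19:-→d20:H3→d21:- -> H3
  add 148.128.192.0/18 -> H2 at depth 18
  add 148.128.238.0/24 -> H2 at depth 24
  - 148.128.238.0/24 clear@24
  lookup 77.227.102.0: bits 010011011110001101100110 walk d0:H2→d1:-→d2:-→d3:-→d4:-→d5:-→d6:-→d7:-→d8:-→d9:-→d10:-→d11:-→d12:-→d13:-→d14:-→d15:-→d16:-→d17:-→d18:-→d19:-→d20:H3→d21:-→d22:-→d23:-→d24:H1 -> H1

== LOOKUPS ==
["H2","H2","H1","H2","H1","H1","H3","H3","H3","H1","H3","H1"]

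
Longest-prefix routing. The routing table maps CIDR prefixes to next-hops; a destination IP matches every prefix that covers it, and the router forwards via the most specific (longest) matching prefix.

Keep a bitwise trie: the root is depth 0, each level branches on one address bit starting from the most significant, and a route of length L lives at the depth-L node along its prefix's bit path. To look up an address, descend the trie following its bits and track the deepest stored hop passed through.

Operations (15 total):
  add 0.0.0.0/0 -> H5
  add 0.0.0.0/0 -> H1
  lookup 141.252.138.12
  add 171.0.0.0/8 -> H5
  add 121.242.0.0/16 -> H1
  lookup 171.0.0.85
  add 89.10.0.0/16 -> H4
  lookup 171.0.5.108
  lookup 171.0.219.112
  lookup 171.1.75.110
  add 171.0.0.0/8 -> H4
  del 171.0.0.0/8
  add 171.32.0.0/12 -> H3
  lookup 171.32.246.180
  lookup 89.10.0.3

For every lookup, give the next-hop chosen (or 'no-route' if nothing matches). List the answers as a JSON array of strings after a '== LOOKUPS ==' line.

Apply in order:
  add 0.0.0.0/0 -> H5 at depth 0
  add 0.0.0.0/0 -> H1 at depth 0
  ? 141.252.138.12  path d0:H1  best=H1
  add 171.0.0.0/8 -> H5 at depth 8
  add 121.242.0.0/16 -> H1 at depth 16
  ? 171.0.0.85  path d0:H1→d1:-→d2:-→d3:-→d4:-→d5:-→d6:-→d7:-→d8:H5  best=H5
  add 89.10.0.0/16 -> H4 at depth 16
  ? 171.0.5.108  path d0:H1→d1:-→d2:-→d3:-→d4:-→d5:-→d6:-→d7:-→d8:H5  best=H5
  ? 171.0.219.112  path d0:H1→d1:-→d2:-→d3:-→d4:-→d5:-→d6:-→d7:-→d8:H5  best=H5
  ? 171.1.75.110  path d0:H1→d1:-→d2:-→d3:-→d4:-→d5:-→d6:-→d7:-→d8:H5  best=H5
  add 171.0.0.0/8 -> H4 at depth 8
  - 171.0.0.0/8 clear@8
  add 171.32.0.0/12 -> H3 at depth 12
  ? 171.32.246.180  path d0:H1→d1:-→d2:-→d3:-→d4:-→d5:-→d6:-→d7:-→d8:-→d9:-→d10:-→d11:-→d12:H3  best=H3
  ? 89.10.0.3  path d0:H1→d1:-→d2:-→d3:-→d4:-→d5:-→d6:-→d7:-→d8:-→d9:-→d10:-→d11:-→d12:-→d13:-→d14:-→d15:-→d16:H4  best=H4

== LOOKUPS ==
["H1","H5","H5","H5","H5","H3","H4"]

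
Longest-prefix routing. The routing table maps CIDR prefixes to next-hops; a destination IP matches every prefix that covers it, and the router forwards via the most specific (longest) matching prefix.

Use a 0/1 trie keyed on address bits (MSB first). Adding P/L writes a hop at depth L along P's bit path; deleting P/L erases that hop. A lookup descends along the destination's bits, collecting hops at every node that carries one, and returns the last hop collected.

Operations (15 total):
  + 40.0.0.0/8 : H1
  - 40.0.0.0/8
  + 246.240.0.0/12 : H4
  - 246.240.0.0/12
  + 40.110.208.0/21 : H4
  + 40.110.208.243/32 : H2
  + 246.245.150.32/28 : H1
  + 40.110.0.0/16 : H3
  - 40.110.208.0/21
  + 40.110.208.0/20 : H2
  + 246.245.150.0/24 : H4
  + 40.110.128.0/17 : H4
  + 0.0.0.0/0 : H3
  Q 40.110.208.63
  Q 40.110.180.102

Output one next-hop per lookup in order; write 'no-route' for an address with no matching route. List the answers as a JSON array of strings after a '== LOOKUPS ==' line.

Process each operation:
  + 40.0.0.0/8 (H1) depth=8
  - 40.0.0.0/8 clear@8
  + 246.240.0.0/12 (H4) depth=12
  - 246.240.0.0/12 clear@12
  + 40.110.208.0/21 (H4) depth=21
  + 40.110.208.243/32 (H2) depth=32
  + 246.245.150.32/28 (H1) depth=28
  + 40.110.0.0/16 (H3) depth=16
  - 40.110.208.0/21 clear@21
  + 40.110.208.0/20 (H2) depth=20
  + 246.245.150.0/24 (H4) depth=24
  + 40.110.128.0/17 (H4) depth=17
  + 0.0.0.0/0 (H3) depth=0
  Q 40.110.208.63: descend 001010000110111011010000 ; hops seen [H3,H3,H4,H2] ; pick H2
  Q 40.110.180.102: descend 00101000011011101 ; hops seen [H3,H3,H4] ; pick H4

== LOOKUPS ==
["H2","H4"]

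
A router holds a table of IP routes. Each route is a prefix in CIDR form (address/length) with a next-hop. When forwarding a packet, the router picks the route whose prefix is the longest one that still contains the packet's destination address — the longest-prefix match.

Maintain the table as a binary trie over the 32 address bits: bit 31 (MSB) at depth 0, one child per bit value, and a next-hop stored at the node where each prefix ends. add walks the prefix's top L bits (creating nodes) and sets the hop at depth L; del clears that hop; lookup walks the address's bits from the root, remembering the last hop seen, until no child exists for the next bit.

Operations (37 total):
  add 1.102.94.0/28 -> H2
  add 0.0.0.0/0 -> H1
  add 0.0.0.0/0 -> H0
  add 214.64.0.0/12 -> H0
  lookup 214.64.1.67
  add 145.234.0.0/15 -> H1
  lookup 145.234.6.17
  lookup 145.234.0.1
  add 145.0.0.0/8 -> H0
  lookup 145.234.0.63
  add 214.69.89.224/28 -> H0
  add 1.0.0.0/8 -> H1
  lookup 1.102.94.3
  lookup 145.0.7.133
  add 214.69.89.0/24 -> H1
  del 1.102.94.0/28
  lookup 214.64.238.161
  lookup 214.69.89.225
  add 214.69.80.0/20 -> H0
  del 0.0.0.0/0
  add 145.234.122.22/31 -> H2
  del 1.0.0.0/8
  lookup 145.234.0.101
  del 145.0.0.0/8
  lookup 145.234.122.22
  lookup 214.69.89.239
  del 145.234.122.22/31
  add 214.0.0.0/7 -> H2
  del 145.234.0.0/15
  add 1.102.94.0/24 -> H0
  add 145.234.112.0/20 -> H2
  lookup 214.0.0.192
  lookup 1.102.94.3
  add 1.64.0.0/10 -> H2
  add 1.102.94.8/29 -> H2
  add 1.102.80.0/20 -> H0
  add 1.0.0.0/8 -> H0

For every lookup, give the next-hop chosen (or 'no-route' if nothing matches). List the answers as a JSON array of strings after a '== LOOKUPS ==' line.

Apply in order:
  + 1.102.94.0/28 (H2) depth=28
  + 0.0.0.0/0 (H1) depth=0
  + 0.0.0.0/0 (H0) depth=0
  + 214.64.0.0/12 (H0) depth=12
  Q 214.64.1.67: descend 110101100100 ; hops seen [H0,H0] ; pick H0
  + 145.234.0.0/15 (H1) depth=15
  Q 145.234.6.17: descend 100100011110101 ; hops seen [H0,H1] ; pick H1
  Q 145.234.0.1: descend 100100011110101 ; hops seen [H0,H1] ; pick H1
  + 145.0.0.0/8 (H0) depth=8
  Q 145.234.0.63: descend 100100011110101 ; hops seen [H0,H0,H1] ; pick H1
  + 214.69.89.224/28 (H0) depth=28
  + 1.0.0.0/8 (H1) depth=8
  Q 1.102.94.3: descend 0000000101100110010111100000 ; hops seen [H0,H1,H2] ; pick H2
  Q 145.0.7.133: descend 10010001 ; hops seen [H0,H0] ; pick H0
  + 214.69.89.0/24 (H1) depth=24
  - 1.102.94.0/28 clear@28
  Q 214.64.238.161: descend 1101011001000 ; hops seen [H0,H0] ; pick H0
  Q 214.69.89.225: descend 1101011001000101010110011110 ; hops seen [H0,H0,H1,H0] ; pick H0
  + 214.69.80.0/20 (H0) depth=20
  - 0.0.0.0/0 clear@0
  + 145.234.122.22/31 (H2) depth=31
  - 1.0.0.0/8 clear@8
  Q 145.234.0.101: descend 10010001111010100 ; hops seen [H0,H1] ; pick H1
  - 145.0.0.0/8 clear@8
  Q 145.234.122.22: descend 1001000111101010011110100001011 ; hops seen [H1,H2] ; pick H2
  Q 214.69.89.239: descend 1101011001000101010110011110 ; hops seen [H0,H0,H1,H0] ; pick H0
  - 145.234.122.22/31 clear@31
  + 214.0.0.0/7 (H2) depth=7
  - 145.234.0.0/15 clear@15
  + 1.102.94.0/24 (H0) depth=24
  + 145.234.112.0/20 (H2) depth=20
  Q 214.0.0.192: descend 110101100 ; hops seen [H2] ; pick H2
  Q 1.102.94.3: descend 0000000101100110010111100000 ; hops seen [H0] ; pick H0
  + 1.64.0.0/10 (H2) depth=10
  + 1.102.94.8/29 (H2) depth=29
  + 1.102.80.0/20 (H0) depth=20
  + 1.0.0.0/8 (H0) depth=8

== LOOKUPS ==
["H0","H1","H1","H1","H2","H0","H0","H0","H1","H2","H0","H2","H0"]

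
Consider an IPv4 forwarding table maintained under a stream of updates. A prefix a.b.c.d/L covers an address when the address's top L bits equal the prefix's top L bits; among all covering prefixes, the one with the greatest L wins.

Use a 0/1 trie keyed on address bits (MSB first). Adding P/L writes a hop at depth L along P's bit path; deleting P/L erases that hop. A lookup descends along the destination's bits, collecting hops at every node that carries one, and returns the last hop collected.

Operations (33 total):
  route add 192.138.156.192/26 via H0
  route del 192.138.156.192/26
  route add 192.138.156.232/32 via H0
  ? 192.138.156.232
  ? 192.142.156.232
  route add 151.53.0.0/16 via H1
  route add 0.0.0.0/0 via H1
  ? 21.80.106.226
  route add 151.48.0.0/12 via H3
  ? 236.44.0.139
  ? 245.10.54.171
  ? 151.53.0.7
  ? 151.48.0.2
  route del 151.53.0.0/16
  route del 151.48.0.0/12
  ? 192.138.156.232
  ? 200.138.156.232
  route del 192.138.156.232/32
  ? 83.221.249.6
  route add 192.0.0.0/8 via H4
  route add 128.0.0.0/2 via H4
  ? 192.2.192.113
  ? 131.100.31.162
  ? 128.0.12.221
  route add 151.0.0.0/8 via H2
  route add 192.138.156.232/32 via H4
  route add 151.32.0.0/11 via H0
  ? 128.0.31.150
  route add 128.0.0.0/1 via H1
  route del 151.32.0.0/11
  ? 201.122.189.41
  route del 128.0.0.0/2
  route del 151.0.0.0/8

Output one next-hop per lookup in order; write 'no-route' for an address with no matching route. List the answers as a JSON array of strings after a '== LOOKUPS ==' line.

Trace:
  add 192.138.156.192/26 -> H0 at depth 26
  - 192.138.156.192/26 clear@26
  add 192.138.156.232/32 -> H0 at depth 32
  ? 192.138.156.232  path d0:-→d1:-→d2:-→d3:-→d4:-→d5:-→d6:-→d7:-→d8:-→d9:-→d10:-→d11:-→d12:-→d13:-→d14:-→d15:-→d16:-→d17:-→d18:-→d19:-→d20:-→d21:-→d22:-→d23:-→d24:-→d25:-→d26:-→d27:-→d28:-→d29:-→d30:-→d31:-→d32:H0  best=H0
  ? 192.142.156.232  path d0:-→d1:-→d2:-→d3:-→d4:-→d5:-→d6:-→d7:-→d8:-→d9:-→d10:-→d11:-→d12:-→d13:-  best=no-route
  add 151.53.0.0/16 -> H1 at depth 16
  add 0.0.0.0/0 -> H1 at depth 0
  ? 21.80.106.226  path d0:H1  best=H1
  add 151.48.0.0/12 -> H3 at depth 12
  ? 236.44.0.139  path d0:H1→d1:-→d2:-  best=H1
  ? 245.10.54.171  path d0:H1→d1:-→d2:-  best=H1
  ? 151.53.0.7  path d0:H1→d1:-→d2:-→d3:-→d4:-→d5:-→d6:-→d7:-→d8:-→d9:-→d10:-→d11:-→d12:H3→d13:-→d14:-→d15:-→d16:H1  best=H1
  ? 151.48.0.2  path d0:H1→d1:-→d2:-→d3:-→d4:-→d5:-→d6:-→d7:-→d8:-→d9:-→d10:-→d11:-→d12:H3→d13:-  best=H3
  - 151.53.0.0/16 clear@16
  - 151.48.0.0/12 clear@12
  ? 192.138.156.232  path d0:H1→d1:-→d2:-→d3:-→d4:-→d5:-→d6:-→d7:-→d8:-→d9:-→d10:-→d11:-→d12:-→d13:-→d14:-→d15:-→d16:-→d17:-→d18:-→d19:-→d20:-→d21:-→d22:-→d23:-→d24:-→d25:-→d26:-→d27:-→d28:-→d29:-→d30:-→d31:-→d32:H0  best=H0
  ? 200.138.156.232  path d0:H1→d1:-→d2:-→d3:-→d4:-  best=H1
  - 192.138.156.232/32 clear@32
  ? 83.221.249.6  path d0:H1  best=H1
  add 192.0.0.0/8 -> H4 at depth 8
  add 128.0.0.0/2 -> H4 at depth 2
  ? 192.2.192.113  path d0:H1→d1:-→d2:-→d3:-→d4:-→d5:-→d6:-→d7:-→d8:H4  best=H4
  ? 131.100.31.162  path d0:H1→d1:-→d2:H4→d3:-  best=H4
  ? 128.0.12.221  path d0:H1→d1:-→d2:H4→d3:-  best=H4
  add 151.0.0.0/8 -> H2 at depth 8
  add 192.138.156.232/32 -> H4 at depth 32
  add 151.32.0.0/11 -> H0 at depth 11
  ? 128.0.31.150  path d0:H1→d1:-→d2:H4→d3:-  best=H4
  add 128.0.0.0/1 -> H1 at depth 1
  - 151.32.0.0/11 clear@11
  ? 201.122.189.41  path d0:H1→d1:H1→d2:-→d3:-→d4:-  best=H1
  - 128.0.0.0/2 clear@2
  - 151.0.0.0/8 clear@8

== LOOKUPS ==
["H0","no-route","H1","H1","H1","H1","H3","H0","H1","H1","H4","H4","H4","H4","H1"]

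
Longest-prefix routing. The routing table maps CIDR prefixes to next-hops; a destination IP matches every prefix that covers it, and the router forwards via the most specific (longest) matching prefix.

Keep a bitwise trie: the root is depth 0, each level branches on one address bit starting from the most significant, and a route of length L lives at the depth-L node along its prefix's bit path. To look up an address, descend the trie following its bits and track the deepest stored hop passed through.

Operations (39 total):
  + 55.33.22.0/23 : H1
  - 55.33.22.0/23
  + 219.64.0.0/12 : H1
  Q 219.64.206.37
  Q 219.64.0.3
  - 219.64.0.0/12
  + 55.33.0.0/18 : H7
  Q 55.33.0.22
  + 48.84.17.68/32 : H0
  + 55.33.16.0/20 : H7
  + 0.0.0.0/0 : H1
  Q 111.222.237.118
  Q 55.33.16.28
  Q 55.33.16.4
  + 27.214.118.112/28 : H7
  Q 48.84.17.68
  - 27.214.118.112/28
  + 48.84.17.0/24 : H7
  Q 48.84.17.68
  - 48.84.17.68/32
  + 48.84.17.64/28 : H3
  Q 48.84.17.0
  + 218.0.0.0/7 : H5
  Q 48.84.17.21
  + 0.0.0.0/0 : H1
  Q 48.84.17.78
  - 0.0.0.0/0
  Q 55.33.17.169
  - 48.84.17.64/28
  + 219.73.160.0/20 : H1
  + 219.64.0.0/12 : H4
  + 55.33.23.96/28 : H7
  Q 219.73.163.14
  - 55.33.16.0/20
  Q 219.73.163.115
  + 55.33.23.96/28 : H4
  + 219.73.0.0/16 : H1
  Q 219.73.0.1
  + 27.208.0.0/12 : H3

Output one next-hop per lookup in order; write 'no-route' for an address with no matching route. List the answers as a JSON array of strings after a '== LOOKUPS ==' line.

Process each operation:
  + 55.33.22.0/23 (H1) depth=23
  - 55.33.22.0/23 clear@23
  + 219.64.0.0/12 (H1) depth=12
  lookup 219.64.206.37: bits 110110110100 walk d0:-→d1:-→d2:-→d3:-→d4:-→d5:-→d6:-→d7:-→d8:-→d9:-→d10:-→d11:-→d12:H1 -> H1
  lookup 219.64.0.3: bits 110110110100 walk d0:-→d1:-→d2:-→d3:-→d4:-→d5:-→d6:-→d7:-→d8:-→d9:-→d10:-→d11:-→d12:H1 -> H1
  - 219.64.0.0/12 clear@12
  + 55.33.0.0/18 (H7) depth=18
  lookup 55.33.0.22: bits 0011011100100001000 walk d0:-→d1:-→d2:-→d3:-→d4:-→d5:-→d6:-→d7:-→d8:-→d9:-→d10:-→d11:-→d12:-→d13:-→d14:-→d15:-→d16:-→d17:-→d18:H7→d19:- -> H7
  + 48.84.17.68/32 (H0) depth=32
  + 55.33.16.0/20 (H7) depth=20
  + 0.0.0.0/0 (H1) depth=0
  lookup 111.222.237.118: bits 0 walk d0:H1→d1:- -> H1
  lookup 55.33.16.28: bits 001101110010000100010 walk d0:H1→d1:-→d2:-→d3:-→d4:-→d5:-→d6:-→d7:-→d8:-→d9:-→d10:-→d11:-→d12:-→d13:-→d14:-→d15:-→d16:-→d17:-→d18:H7→d19:-→d20:H7→d21:- -> H7
  lookup 55.33.16.4: bits 001101110010000100010 walk d0:H1→d1:-→d2:-→d3:-→d4:-→d5:-→d6:-→d7:-→d8:-→d9:-→d10:-→d11:-→d12:-→d13:-→d14:-→d15:-→d16:-→d17:-→d18:H7→d19:-→d20:H7→d21:- -> H7
  + 27.214.118.112/28 (H7) depth=28
  lookup 48.84.17.68: bits 00110000010101000001000101000100 walk d0:H1→d1:-→d2:-→d3:-→d4:-→d5:-→d6:-→d7:-→d8:-→d9:-→d10:-→d11:-→d12:-→d13:-→d14:-→d15:-→d16:-→d17:-→d18:-→d19:-→d20:-→d21:-→d22:-→d23:-→d24:-→d25:-→d26:-→d27:-→d28:-→d29:-→d30:-→d31:-→d32:H0 -> H0
  - 27.214.118.112/28 clear@28
  + 48.84.17.0/24 (H7) depth=24
  lookup 48.84.17.68: bits 00110000010101000001000101000100 walk d0:H1→d1:-→d2:-→d3:-→d4:-→d5:-→d6:-→d7:-→d8:-→d9:-→d10:-→d11:-→d12:-→d13:-→d14:-→d15:-→d16:-→d17:-→d18:-→d19:-→d20:-→d21:-→d22:-→d23:-→d24:H7→d25:-→d26:-→d27:-→d28:-→d29:-→d30:-→d31:-→d32:H0 -> H0
  - 48.84.17.68/32 clear@32
  + 48.84.17.64/28 (H3) depth=28
  lookup 48.84.17.0: bits 0011000001010100000100010 walk d0:H1→d1:-→d2:-→d3:-→d4:-→d5:-→d6:-→d7:-→d8:-→d9:-→d10:-→d11:-→d12:-→d13:-→d14:-→d15:-→d16:-→d17:-→d18:-→d19:-→d20:-→d21:-→d22:-→d23:-→d24:H7→d25:- -> H7
  + 218.0.0.0/7 (H5) depth=7
  lookup 48.84.17.21: bits 0011000001010100000100010 walk d0:H1→d1:-→d2:-→d3:-→d4:-→d5:-→d6:-→d7:-→d8:-→d9:-→d10:-→d11:-→d12:-→d13:-→d14:-→d15:-→d16:-→d17:-→d18:-→d19:-→d20:-→d21:-→d22:-→d23:-→d24:H7→d25:- -> H7
  + 0.0.0.0/0 (H1) depth=0
  lookup 48.84.17.78: bits 0011000001010100000100010100 walk d0:H1→d1:-→d2:-→d3:-→d4:-→d5:-→d6:-→d7:-→d8:-→d9:-→d10:-→d11:-→d12:-→d13:-→d14:-→d15:-→d16:-→d17:-→d18:-→d19:-→d20:-→d21:-→d22:-→d23:-→d24:H7→d25:-→d26:-→d27:-→d28:H3 -> H3
  - 0.0.0.0/0 clear@0
  lookup 55.33.17.169: bits 001101110010000100010 walk d0:-→d1:-→d2:-→d3:-→d4:-→d5:-→d6:-→d7:-→d8:-→d9:-→d10:-→d11:-→d12:-→d13:-→d14:-→d15:-→d16:-→d17:-→d18:H7→d19:-→d20:H7→d21:- -> H7
  - 48.84.17.64/28 clear@28
  + 219.73.160.0/20 (H1) depth=20
  + 219.64.0.0/12 (H4) depth=12
  + 55.33.23.96/28 (H7) depth=28
  lookup 219.73.163.14: bits 11011011010010011010 walk d0:-→d1:-→d2:-→d3:-→d4:-→d5:-→d6:-→d7:H5→d8:-→d9:-→d10:-→d11:-→d12:H4→d13:-→d14:-→d15:-→d16:-→d17:-→d18:-→d19:-→d20:H1 -> H1
  - 55.33.16.0/20 clear@20
  lookup 219.73.163.115: bits 11011011010010011010 walk d0:-→d1:-→d2:-→d3:-→d4:-→d5:-→d6:-→d7:H5→d8:-→d9:-→d10:-→d11:-→d12:H4→d13:-→d14:-→d15:-→d16:-→d17:-→d18:-→d19:-→d20:H1 -> H1
  + 55.33.23.96/28 (H4) depth=28
  + 219.73.0.0/16 (H1) depth=16
  lookup 219.73.0.1: bits 1101101101001001 walk d0:-→d1:-→d2:-→d3:-→d4:-→d5:-→d6:-→d7:H5→d8:-→d9:-→d10:-→d11:-→d12:H4→d13:-→d14:-→d15:-→d16:H1 -> H1
  + 27.208.0.0/12 (H3) depth=12

== LOOKUPS ==
["H1","H1","H7","H1","H7","H7","H0","H0","H7","H7","H3","H7","H1","H1","H1"]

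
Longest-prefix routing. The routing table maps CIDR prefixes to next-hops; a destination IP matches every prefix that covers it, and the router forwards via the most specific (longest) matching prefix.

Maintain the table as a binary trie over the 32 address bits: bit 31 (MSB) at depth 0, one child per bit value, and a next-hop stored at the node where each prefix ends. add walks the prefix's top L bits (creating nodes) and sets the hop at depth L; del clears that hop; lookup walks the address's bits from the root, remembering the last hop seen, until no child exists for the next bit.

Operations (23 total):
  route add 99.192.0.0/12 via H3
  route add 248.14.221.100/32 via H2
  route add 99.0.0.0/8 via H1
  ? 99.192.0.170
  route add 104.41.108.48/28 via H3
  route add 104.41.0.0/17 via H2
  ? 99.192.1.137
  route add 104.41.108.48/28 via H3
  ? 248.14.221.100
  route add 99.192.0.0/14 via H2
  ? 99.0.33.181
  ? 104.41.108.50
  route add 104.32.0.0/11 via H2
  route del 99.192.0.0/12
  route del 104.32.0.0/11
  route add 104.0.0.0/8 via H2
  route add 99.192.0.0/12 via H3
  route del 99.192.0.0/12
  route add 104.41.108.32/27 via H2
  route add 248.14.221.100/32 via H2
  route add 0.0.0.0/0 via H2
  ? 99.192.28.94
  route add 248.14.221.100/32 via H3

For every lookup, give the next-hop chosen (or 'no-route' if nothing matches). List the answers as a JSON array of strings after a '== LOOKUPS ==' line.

Process each operation:
  add 99.192.0.0/12 -> H3 at depth 12
  add 248.14.221.100/32 -> H2 at depth 32
  add 99.0.0.0/8 -> H1 at depth 8
  ? 99.192.0.170  path d0:-→d1:-→d2:-→d3:-→d4:-→d5:-→d6:-→d7:-→d8:H1→d9:-→d10:-→d11:-→d12:H3  best=H3
  add 104.41.108.48/28 -> H3 at depth 28
  add 104.41.0.0/17 -> H2 at depth 17
  ? 99.192.1.137  path d0:-→d1:-→d2:-→d3:-→d4:-→d5:-→d6:-→d7:-→d8:H1→d9:-→d10:-→d11:-→d12:H3  best=H3
  add 104.41.108.48/28 -> H3 at depth 28
  ? 248.14.221.100  path d0:-→d1:-→d2:-→d3:-→d4:-→d5:-→d6:-→d7:-→d8:-→d9:-→d10:-→d11:-→d12:-→d13:-→d14:-→d15:-→d16:-→d17:-→d18:-→d19:-→d20:-→d21:-→d22:-→d23:-→d24:-→d25:-→d26:-→d27:-→d28:-→d29:-→d30:-→d31:-→d32:H2  best=H2
  add 99.192.0.0/14 -> H2 at depth 14
  ? 99.0.33.181  path d0:-→d1:-→d2:-→d3:-→d4:-→d5:-→d6:-→d7:-→d8:H1  best=H1
  ? 104.41.108.50  path d0:-→d1:-→d2:-→d3:-→d4:-→d5:-→d6:-→d7:-→d8:-→d9:-→d10:-→d11:-→d12:-→d13:-→d14:-→d15:-→d16:-→d17:H2→d18:-→d19:-→d20:-→d21:-→d22:-→d23:-→d24:-→d25:-→d26:-→d27:-→d28:H3  best=H3
  add 104.32.0.0/11 -> H2 at depth 11
  del 99.192.0.0/12 (clear depth 12)
  del 104.32.0.0/11 (clear depth 11)
  add 104.0.0.0/8 -> H2 at depth 8
  add 99.192.0.0/12 -> H3 at depth 12
  del 99.192.0.0/12 (clear depth 12)
  add 104.41.108.32/27 -> H2 at depth 27
  add 248.14.221.100/32 -> H2 at depth 32
  add 0.0.0.0/0 -> H2 at depth 0
  ? 99.192.28.94  path d0:H2→d1:-→d2:-→d3:-→d4:-→d5:-→d6:-→d7:-→d8:H1→d9:-→d10:-→d11:-→d12:-→d13:-→d14:H2  best=H2
  add 248.14.221.100/32 -> H3 at depth 32

== LOOKUPS ==
["H3","H3","H2","H1","H3","H2"]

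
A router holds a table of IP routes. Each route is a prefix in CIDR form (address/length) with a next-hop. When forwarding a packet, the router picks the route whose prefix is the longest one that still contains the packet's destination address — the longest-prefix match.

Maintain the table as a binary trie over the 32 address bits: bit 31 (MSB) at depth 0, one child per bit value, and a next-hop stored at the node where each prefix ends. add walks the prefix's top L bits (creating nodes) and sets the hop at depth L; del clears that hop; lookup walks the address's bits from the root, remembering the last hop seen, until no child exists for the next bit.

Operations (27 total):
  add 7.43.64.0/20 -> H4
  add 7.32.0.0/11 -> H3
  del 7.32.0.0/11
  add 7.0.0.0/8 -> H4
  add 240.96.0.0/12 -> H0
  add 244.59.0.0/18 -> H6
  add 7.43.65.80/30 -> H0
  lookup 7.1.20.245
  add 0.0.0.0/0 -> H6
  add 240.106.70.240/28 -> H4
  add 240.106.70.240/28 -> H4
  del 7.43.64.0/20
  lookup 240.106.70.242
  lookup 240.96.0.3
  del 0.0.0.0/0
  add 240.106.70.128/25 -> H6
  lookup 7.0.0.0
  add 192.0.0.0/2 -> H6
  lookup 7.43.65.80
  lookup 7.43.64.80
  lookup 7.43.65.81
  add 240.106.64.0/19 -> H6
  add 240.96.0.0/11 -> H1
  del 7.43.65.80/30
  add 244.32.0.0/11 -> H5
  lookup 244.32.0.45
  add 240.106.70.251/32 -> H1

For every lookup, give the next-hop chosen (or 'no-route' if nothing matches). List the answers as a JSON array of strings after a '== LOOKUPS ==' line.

Trace:
  add 7.43.64.0/20 -> H4 at depth 20
  add 7.32.0.0/11 -> H3 at depth 11
  del 7.32.0.0/11 (clear depth 11)
  add 7.0.0.0/8 -> H4 at depth 8
  add 240.96.0.0/12 -> H0 at depth 12
  add 244.59.0.0/18 -> H6 at depth 18
  add 7.43.65.80/30 -> H0 at depth 30
  lookup 7.1.20.245: bits 0000011100 walk d0:-→d1:-→d2:-→d3:-→d4:-→d5:-→d6:-→d7:-→d8:H4→d9:-→d10:- -> H4
  add 0.0.0.0/0 -> H6 at depth 0
  add 240.106.70.240/28 -> H4 at depth 28
  add 240.106.70.240/28 -> H4 at depth 28
  del 7.43.64.0/20 (clear depth 20)
  lookup 240.106.70.242: bits 1111000001101010010001101111 walk d0:H6→d1:-→d2:-→d3:-→d4:-→d5:-→d6:-→d7:-→d8:-→d9:-→d10:-→d11:-→d12:H0→d13:-→d14:-→d15:-→d16:-→d17:-→d18:-→d19:-→d20:-→d21:-→d22:-→d23:-→d24:-→d25:-→d26:-→d27:-→d28:H4 -> H4
  lookup 240.96.0.3: bits 111100000110 walk d0:H6→d1:-→d2:-→d3:-→d4:-→d5:-→d6:-→d7:-→d8:-→d9:-→d10:-→d11:-→d12:H0 -> H0
  del 0.0.0.0/0 (clear depth 0)
  add 240.106.70.128/25 -> H6 at depth 25
  lookup 7.0.0.0: bits 0000011100 walk d0:-→d1:-→d2:-→d3:-→d4:-→d5:-→d6:-→d7:-→d8:H4→d9:-→d10:- -> H4
  add 192.0.0.0/2 -> H6 at depth 2
  lookup 7.43.65.80: bits 000001110010101101000001010100 walk d0:-→d1:-→d2:-→d3:-→d4:-→d5:-→d6:-→d7:-→d8:H4→d9:-→d10:-→d11:-→d12:-→d13:-→d14:-→d15:-→d16:-→d17:-→d18:-→d19:-→d20:-→d21:-→d22:-→d23:-→d24:-→d25:-→d26:-→d27:-→d28:-→d29:-→d30:H0 -> H0
  lookup 7.43.64.80: bits 00000111001010110100000 walk d0:-→d1:-→d2:-→d3:-→d4:-→d5:-→d6:-→d7:-→d8:H4→d9:-→d10:-→d11:-→d12:-→d13:-→d14:-→d15:-→d16:-→d17:-→d18:-→d19:-→d20:-→d21:-→d22:-→d23:- -> H4
  lookup 7.43.65.81: bits 000001110010101101000001010100 walk d0:-→d1:-→d2:-→d3:-→d4:-→d5:-→d6:-→d7:-→d8:H4→d9:-→d10:-→d11:-→d12:-→d13:-→d14:-→d15:-→d16:-→d17:-→d18:-→d19:-→d20:-→d21:-→d22:-→d23:-→d24:-→d25:-→d26:-→d27:-→d28:-→d29:-→d30:H0 -> H0
  add 240.106.64.0/19 -> H6 at depth 19
  add 240.96.0.0/11 -> H1 at depth 11
  del 7.43.65.80/30 (clear depth 30)
  add 244.32.0.0/11 -> H5 at depth 11
  lookup 244.32.0.45: bits 11110100001 walk d0:-→d1:-→d2:H6→d3:-→d4:-→d5:-→d6:-→d7:-→d8:-→d9:-→d10:-→d11:H5 -> H5
  add 240.106.70.251/32 -> H1 at depth 32

== LOOKUPS ==
["H4","H4","H0","H4","H0","H4","H0","H5"]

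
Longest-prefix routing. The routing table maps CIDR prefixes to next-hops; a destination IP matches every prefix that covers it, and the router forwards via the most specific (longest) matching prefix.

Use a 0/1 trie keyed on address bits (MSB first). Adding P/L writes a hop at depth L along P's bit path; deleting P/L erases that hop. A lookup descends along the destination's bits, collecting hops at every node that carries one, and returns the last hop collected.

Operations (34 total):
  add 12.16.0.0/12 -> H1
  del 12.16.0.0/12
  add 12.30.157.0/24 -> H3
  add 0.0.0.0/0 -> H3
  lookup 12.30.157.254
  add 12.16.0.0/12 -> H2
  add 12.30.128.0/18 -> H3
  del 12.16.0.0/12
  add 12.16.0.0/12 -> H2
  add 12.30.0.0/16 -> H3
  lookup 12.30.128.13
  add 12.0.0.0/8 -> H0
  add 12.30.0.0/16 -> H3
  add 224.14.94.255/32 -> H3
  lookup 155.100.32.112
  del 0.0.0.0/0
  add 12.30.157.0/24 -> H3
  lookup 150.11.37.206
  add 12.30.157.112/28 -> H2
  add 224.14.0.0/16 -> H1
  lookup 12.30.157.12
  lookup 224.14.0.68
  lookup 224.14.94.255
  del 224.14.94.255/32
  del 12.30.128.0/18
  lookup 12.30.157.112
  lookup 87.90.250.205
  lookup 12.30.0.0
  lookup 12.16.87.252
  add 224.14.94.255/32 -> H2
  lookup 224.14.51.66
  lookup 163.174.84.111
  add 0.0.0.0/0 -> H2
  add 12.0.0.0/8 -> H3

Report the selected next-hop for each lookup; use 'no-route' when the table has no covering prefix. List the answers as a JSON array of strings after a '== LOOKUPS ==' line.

Process each operation:
  + 12.16.0.0/12 (H1) depth=12
  - 12.16.0.0/12 clear@12
  + 12.30.157.0/24 (H3) depth=24
  + 0.0.0.0/0 (H3) depth=0
  lookup 12.30.157.254: bits 000011000001111010011101 walk d0:H3→d1:-→d2:-→d3:-→d4:-→d5:-→d6:-→d7:-→d8:-→d9:-→d10:-→d11:-→d12:-→d13:-→d14:-→d15:-→d16:-→d17:-→d18:-→d19:-→d20:-→d21:-→d22:-→d23:-→d24:H3 -> H3
  + 12.16.0.0/12 (H2) depth=12
  + 12.30.128.0/18 (H3) depth=18
  - 12.16.0.0/12 clear@12
  + 12.16.0.0/12 (H2) depth=12
  + 12.30.0.0/16 (H3) depth=16
  lookup 12.30.128.13: bits 0000110000011110100 walk d0:H3→d1:-→d2:-→d3:-→d4:-→d5:-→d6:-→d7:-→d8:-→d9:-→d10:-→d11:-→d12:H2→d13:-→d14:-→d15:-→d16:H3→d17:-→d18:H3→d19:- -> H3
  + 12.0.0.0/8 (H0) depth=8
  + 12.30.0.0/16 (H3) depth=16
  + 224.14.94.255/32 (H3) depth=32
  lookup 155.100.32.112: bits 1 walk d0:H3→d1:- -> H3
  - 0.0.0.0/0 clear@0
  + 12.30.157.0/24 (H3) depth=24
  lookup 150.11.37.206: bits 1 walk d0:-→d1:- -> no-route
  + 12.30.157.112/28 (H2) depth=28
  + 224.14.0.0/16 (H1) depth=16
  lookup 12.30.157.12: bits 0000110000011110100111010 walk d0:-→d1:-→d2:-→d3:-→d4:-→d5:-→d6:-→d7:-→d8:H0→d9:-→d10:-→d11:-→d12:H2→d13:-→d14:-→d15:-→d16:H3→d17:-→d18:H3→d19:-→d20:-→d21:-→d22:-→d23:-→d24:H3→d25:- -> H3
  lookup 224.14.0.68: bits 11100000000011100 walk d0:-→d1:-→d2:-→d3:-→d4:-→d5:-→d6:-→d7:-→d8:-→d9:-→d10:-→d11:-→d12:-→d13:-→d14:-→d15:-→d16:H1→d17:- -> H1
  lookup 224.14.94.255: bits 11100000000011100101111011111111 walk d0:-→d1:-→d2:-→d3:-→d4:-→d5:-→d6:-→d7:-→d8:-→d9:-→d10:-→d11:-→d12:-→d13:-→d14:-→d15:-→d16:H1→d17:-→d18:-→d19:-→d20:-→d21:-→d22:-→d23:-→d24:-→d25:-→d26:-→d27:-→d28:-→d29:-→d30:-→d31:-→d32:H3 -> H3
  - 224.14.94.255/32 clear@32
  - 12.30.128.0/18 clear@18
  lookup 12.30.157.112: bits 0000110000011110100111010111 walk d0:-→d1:-→d2:-→d3:-→d4:-→d5:-→d6:-→d7:-→d8:H0→d9:-→d10:-→d11:-→d12:H2→d13:-→d14:-→d15:-→d16:H3→d17:-→d18:-→d19:-→d20:-→d21:-→d22:-→d23:-→d24:H3→d25:-→d26:-→d27:-→d28:H2 -> H2
  lookup 87.90.250.205: bits 0 walk d0:-→d1:- -> no-route
  lookup 12.30.0.0: bits 0000110000011110 walk d0:-→d1:-→d2:-→d3:-→d4:-→d5:-→d6:-→d7:-→d8:H0→d9:-→d10:-→d11:-→d12:H2→d13:-→d14:-→d15:-→d16:H3 -> H3
  lookup 12.16.87.252: bits 000011000001 walk d0:-→d1:-→d2:-→d3:-→d4:-→d5:-→d6:-→d7:-→d8:H0→d9:-→d10:-→d11:-→d12:H2 -> H2
  + 224.14.94.255/32 (H2) depth=32
  lookup 224.14.51.66: bits 11100000000011100 walk d0:-→d1:-→d2:-→d3:-→d4:-→d5:-→d6:-→d7:-→d8:-→d9:-→d10:-→d11:-→d12:-→d13:-→d14:-→d15:-→d16:H1→d17:- -> H1
  lookup 163.174.84.111: bits 1 walk d0:-→d1:- -> no-route
  + 0.0.0.0/0 (H2) depth=0
  + 12.0.0.0/8 (H3) depth=8

== LOOKUPS ==
["H3","H3","H3","no-route","H3","H1","H3","H2","no-route","H3","H2","H1","no-route"]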